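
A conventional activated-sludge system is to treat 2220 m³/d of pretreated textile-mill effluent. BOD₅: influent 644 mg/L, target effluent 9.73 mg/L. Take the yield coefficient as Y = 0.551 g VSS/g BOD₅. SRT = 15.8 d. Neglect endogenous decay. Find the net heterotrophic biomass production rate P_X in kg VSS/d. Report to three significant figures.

P_X ≈ 776 kg VSS/d

With endogenous decay neglected, the observed yield equals the true yield: Y_obs = Y = 0.551 g VSS/g BOD₅.
Substrate removed = Q·(S₀ − S) = 2220 m³/d × (644 − 9.73) g/m³ = 1.41×10^6 g/d = 1408 kg/d.
Net biomass production P_X = Y_obs × Q·(S₀ − S) = 0.5510 × 1408 = 775.9 kg VSS/d.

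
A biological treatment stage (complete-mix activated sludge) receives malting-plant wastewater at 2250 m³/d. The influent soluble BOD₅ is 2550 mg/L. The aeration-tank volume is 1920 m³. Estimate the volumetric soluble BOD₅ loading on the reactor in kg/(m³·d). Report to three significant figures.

L_v = Q S₀ / V = 2250 × 2550 × 10⁻³ / 1920 = 2.988 kg/(m³·d).

L_v ≈ 2.99 kg soluble BOD₅/(m³·d)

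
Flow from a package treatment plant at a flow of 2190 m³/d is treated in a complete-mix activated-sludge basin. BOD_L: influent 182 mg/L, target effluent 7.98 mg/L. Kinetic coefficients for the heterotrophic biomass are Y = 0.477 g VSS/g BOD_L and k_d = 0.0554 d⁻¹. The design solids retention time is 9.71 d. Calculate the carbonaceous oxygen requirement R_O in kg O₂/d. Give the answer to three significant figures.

R_O ≈ 213 kg O₂/d

The observed yield is Y_obs = Y/(1 + k_d·θ_c) = 0.477 / (1 + 0.0554 × 9.71) = 0.477 / 1.538 = 0.3102 g VSS per g BOD_L removed.
Mass of BOD_L removed per day: Q(S₀ − S) = 2190 × 174.0 g/m³ = 381.1 kg/d.
Biomass synthesised: P_X = Y_obs × 381.1 = 118.2 kg VSS/d.
Carbonaceous O₂ demand = substrate oxidised − cell-mass equivalent = 381.1 − 1.42 × 118.2 = 213.3 kg O₂/d.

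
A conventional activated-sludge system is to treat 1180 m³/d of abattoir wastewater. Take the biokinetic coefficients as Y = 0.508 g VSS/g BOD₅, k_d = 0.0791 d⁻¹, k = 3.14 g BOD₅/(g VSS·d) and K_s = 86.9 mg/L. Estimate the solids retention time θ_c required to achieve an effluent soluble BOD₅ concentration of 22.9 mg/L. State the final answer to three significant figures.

θ_c ≈ 3.94 d

Specific growth rate at S = 22.9 mg/L: μ = YkS/(K_s+S) = 0.508·3.14·22.9/(86.9+22.9) = 0.3327 d⁻¹.
θ_c = 1/(μ − k_d) = 1/(0.3327 − 0.0791) = 1/0.2536 = 3.944 d.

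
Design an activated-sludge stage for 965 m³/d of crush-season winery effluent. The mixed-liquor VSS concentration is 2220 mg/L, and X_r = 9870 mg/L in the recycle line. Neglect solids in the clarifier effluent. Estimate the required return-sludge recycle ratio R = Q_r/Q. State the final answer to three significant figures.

R ≈ 0.290

R = Q_r/Q = X/(X_r − X) = 2220 / (9870 − 2220) = 0.2902.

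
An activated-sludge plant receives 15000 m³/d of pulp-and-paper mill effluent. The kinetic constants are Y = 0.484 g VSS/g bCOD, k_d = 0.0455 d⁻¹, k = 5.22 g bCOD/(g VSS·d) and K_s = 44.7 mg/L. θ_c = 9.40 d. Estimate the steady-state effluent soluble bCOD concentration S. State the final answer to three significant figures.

S ≈ 2.86 mg/L

Effluent substrate depends only on kinetics and SRT: S = K_s(1 + k_d θ_c) / [θ_c(Yk − k_d) − 1] = 44.7 × (1 + 0.0455 × 9.40) / [9.40 × (0.484 × 5.22 − 0.0455) − 1] = 63.82 / 22.32 = 2.859 mg/L.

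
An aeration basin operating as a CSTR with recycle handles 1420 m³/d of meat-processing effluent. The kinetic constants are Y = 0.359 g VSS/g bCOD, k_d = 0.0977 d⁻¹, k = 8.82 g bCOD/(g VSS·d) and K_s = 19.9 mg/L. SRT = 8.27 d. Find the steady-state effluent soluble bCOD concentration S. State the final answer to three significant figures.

Effluent substrate depends only on kinetics and SRT: S = K_s(1 + k_d θ_c) / [θ_c(Yk − k_d) − 1] = 19.9 × (1 + 0.0977 × 8.27) / [8.27 × (0.359 × 8.82 − 0.0977) − 1] = 35.98 / 24.38 = 1.476 mg/L.

S ≈ 1.48 mg/L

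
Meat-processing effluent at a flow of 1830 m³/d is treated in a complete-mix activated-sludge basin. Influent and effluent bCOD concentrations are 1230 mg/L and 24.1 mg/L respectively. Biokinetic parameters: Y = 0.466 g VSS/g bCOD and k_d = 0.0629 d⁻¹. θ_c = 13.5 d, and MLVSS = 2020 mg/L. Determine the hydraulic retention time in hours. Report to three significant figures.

τ ≈ 48.7 h

Rearranging the biomass balance for a CMAS with decay, V = Y·Q·ΔS·θ_c / [X·(1+k_d θ_c)] = 0.466 × 1830 × (1230 − 24.1) × 13.5 / [2020 × (1 + 0.0629 × 13.5)] = 1.39×10^7 / 3735 = 3717 m³.
Hydraulic retention time τ = V/Q = 3717 / 1830 = 2.031 d = 48.74 h.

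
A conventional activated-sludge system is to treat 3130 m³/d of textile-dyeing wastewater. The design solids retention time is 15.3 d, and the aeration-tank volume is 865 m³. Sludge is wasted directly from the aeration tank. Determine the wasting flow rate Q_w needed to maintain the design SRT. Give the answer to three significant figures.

Wasting from the aeration tank: Q_w = V / θ_c = 865.0 / 15.3 = 56.54 m³/d.

Q_w ≈ 56.5 m³/d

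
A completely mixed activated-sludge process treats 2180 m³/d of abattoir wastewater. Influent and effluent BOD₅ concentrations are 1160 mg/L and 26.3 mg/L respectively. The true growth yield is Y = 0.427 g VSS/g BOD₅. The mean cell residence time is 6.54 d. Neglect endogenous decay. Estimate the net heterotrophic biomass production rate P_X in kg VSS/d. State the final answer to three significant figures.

No decay correction is needed, so Y_obs = Y = 0.427.
ΔS = 1160 − 26.3 = 1134 mg/L, so the substrate removal rate is 2180 × 1134/1000 = 2471 kg BOD₅/d.
So the net sludge growth is P_X = 0.4270 × 2471 = 1055 kg VSS/d.

P_X ≈ 1060 kg VSS/d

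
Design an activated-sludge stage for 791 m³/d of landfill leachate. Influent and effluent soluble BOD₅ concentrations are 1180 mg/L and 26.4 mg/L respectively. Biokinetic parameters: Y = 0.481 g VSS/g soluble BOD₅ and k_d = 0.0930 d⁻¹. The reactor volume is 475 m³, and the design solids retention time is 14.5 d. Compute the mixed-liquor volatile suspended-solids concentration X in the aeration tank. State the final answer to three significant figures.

X = Y·Q·ΔS·θ_c / [V·(1 + k_d θ_c)] = 0.481 × 791 × (1180 − 26.4) × 14.5 / [475 × (1 + 0.0930 × 14.5)] = 5705 mg/L.

X ≈ 5710 mg/L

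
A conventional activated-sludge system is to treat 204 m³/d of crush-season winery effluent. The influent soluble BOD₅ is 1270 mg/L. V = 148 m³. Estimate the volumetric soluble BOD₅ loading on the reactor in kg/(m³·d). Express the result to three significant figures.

L_v ≈ 1.75 kg soluble BOD₅/(m³·d)

Applied soluble BOD₅ load per unit volume = Q·S₀/V = (204 × 1270/1000)/148.0 = 1.751 kg soluble BOD₅·m⁻³·d⁻¹.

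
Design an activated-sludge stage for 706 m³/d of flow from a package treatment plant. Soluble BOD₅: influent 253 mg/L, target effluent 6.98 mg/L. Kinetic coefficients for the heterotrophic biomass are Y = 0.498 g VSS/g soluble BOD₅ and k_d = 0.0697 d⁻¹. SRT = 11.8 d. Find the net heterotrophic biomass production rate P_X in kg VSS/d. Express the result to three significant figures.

Y_obs = Y / (1 + k_d θ_c) = 0.498 / (1 + 0.0697 × 11.8) = 0.498 / 1.822 = 0.2733.
Substrate removed = Q·(S₀ − S) = 706 m³/d × (253 − 6.98) g/m³ = 1.74×10^5 g/d = 173.7 kg/d.
So the net sludge growth is P_X = 0.2733 × 173.7 = 47.46 kg VSS/d.

P_X ≈ 47.5 kg VSS/d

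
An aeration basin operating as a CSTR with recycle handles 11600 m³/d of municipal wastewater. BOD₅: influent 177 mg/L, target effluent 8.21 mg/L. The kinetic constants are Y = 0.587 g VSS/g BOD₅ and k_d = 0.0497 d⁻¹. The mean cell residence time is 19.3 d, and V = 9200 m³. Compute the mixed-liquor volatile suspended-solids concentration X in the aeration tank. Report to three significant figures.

X ≈ 1230 mg/L

From V·X·(1 + k_d·θ_c) = Y·Q·(S₀ − S)·θ_c: X = 0.587 × 11600 × (177 − 8.21) × 19.3 / [9200 × (1 + 0.0497 × 19.3)] = 1231 mg/L.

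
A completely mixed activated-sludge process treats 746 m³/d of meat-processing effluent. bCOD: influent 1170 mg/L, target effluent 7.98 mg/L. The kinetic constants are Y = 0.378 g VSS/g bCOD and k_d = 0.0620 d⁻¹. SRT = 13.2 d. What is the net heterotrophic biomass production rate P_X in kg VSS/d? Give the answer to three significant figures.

P_X ≈ 180 kg VSS/d

Y_obs = Y / (1 + k_d θ_c) = 0.378 / (1 + 0.0620 × 13.2) = 0.378 / 1.818 = 0.2079.
Mass of bCOD removed per day: Q(S₀ − S) = 746 × 1162 g/m³ = 866.9 kg/d.
P_X = Y_obs · Q(S₀ − S) = 0.2079 × 866.9 = 180.2 kg VSS/d.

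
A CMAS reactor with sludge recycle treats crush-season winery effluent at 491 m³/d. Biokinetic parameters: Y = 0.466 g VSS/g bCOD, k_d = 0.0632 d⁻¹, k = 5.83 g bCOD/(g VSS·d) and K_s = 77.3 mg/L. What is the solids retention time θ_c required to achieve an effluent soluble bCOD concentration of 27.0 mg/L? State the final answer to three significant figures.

θ_c ≈ 1.56 d

At the target effluent, Y k S/(K_s+S) = 0.466×5.83×27.0/104.3 = 0.7033 d⁻¹.
θ_c = 1/(μ − k_d) = 1/(0.7033 − 0.0632) = 1/0.6401 = 1.562 d.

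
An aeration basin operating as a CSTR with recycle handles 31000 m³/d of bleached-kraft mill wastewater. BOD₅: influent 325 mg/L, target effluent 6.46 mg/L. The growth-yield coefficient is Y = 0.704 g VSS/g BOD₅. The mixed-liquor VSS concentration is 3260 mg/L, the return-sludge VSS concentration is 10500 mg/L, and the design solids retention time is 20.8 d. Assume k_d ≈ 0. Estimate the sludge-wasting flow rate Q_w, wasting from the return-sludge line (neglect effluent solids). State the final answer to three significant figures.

Q_w ≈ 662 m³/d

With k_d = 0 the design equation reduces to V = Y Q (S₀−S) θ_c / X = 0.704 × 31000 × (325 − 6.46) × 20.8 / 3260 = 44355 m³.
θ_c = V·X/(Q_w·X_r) when wasting from the recycle, so Q_w = V·X/(θ_c·X_r) = 44355 × 3260 / (20.8 × 10500) = 662.1 m³/d.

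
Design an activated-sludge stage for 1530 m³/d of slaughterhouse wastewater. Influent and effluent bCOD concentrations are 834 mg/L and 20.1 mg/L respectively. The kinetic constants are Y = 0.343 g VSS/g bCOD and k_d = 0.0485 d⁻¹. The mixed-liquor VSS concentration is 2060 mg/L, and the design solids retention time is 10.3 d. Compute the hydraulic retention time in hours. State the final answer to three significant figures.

From the SRT design equation V = Y Q (S₀−S) θ_c / [X (1 + k_d θ_c)] = 0.343 × 1530 × (834 − 20.1) × 10.3 / [2060 × (1 + 0.0485 × 10.3)] = 4.4×10^6 / 3089 = 1424 m³.
HRT = V/Q = 1424 m³ / 1530 m³·d⁻¹ = 0.9308 d × 24 = 22.34 h.

τ ≈ 22.3 h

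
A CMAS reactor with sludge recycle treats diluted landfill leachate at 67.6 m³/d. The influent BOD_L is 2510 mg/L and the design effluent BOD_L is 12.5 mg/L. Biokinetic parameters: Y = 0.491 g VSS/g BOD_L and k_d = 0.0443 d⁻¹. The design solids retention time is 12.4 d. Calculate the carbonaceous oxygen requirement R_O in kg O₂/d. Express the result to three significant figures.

R_O ≈ 92.9 kg O₂/d

Correct the yield for decay: Y_obs = Y/(1 + k_d θ_c) = 0.491 / (1 + 0.0443 × 12.4) = 0.491 / 1.549 = 0.3169.
Mass of BOD_L removed per day: Q(S₀ − S) = 67.6 × 2498 g/m³ = 168.8 kg/d.
P_X = Y_obs·Q·(S₀ − S) = 0.3169 × 168.8 = 53.50 kg VSS/d.
Carbonaceous O₂ demand = substrate oxidised − cell-mass equivalent = 168.8 − 1.42 × 53.50 = 92.85 kg O₂/d.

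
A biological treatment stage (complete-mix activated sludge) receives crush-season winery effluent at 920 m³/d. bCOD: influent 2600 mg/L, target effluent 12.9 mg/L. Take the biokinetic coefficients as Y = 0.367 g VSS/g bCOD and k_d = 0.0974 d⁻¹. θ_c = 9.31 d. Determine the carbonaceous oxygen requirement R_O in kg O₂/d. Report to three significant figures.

Y_obs = Y / (1 + k_d θ_c) = 0.367 / (1 + 0.0974 × 9.31) = 0.367 / 1.907 = 0.1925.
Substrate removed = Q·(S₀ − S) = 920 m³/d × (2600 − 12.9) g/m³ = 2.38×10^6 g/d = 2380 kg/d.
Biomass synthesised: P_X = Y_obs × 2380 = 458.1 kg VSS/d.
R_O = Q·ΔS − 1.42 P_X = 2380 − 650.5 = 1730 kg O₂/d.

R_O ≈ 1730 kg O₂/d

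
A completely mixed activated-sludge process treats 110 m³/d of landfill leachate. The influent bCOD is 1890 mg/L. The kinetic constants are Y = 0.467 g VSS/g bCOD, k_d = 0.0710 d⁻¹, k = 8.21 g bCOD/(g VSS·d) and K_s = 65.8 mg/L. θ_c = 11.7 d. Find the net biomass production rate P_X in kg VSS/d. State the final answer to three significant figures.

P_X ≈ 53.0 kg VSS/d

From the Monod/SRT balance for a CMAS, S = K_s·(1+k_d θ_c)/[θ_c·(Y k − k_d) − 1] = 65.8 × (1 + 0.0710 × 11.7) / [11.7 × (0.467 × 8.21 − 0.0710) − 1] = 120.5 / 43.03 = 2.800 mg/L.
Y_obs = Y / (1 + k_d θ_c) = 0.467 / (1 + 0.0710 × 11.7) = 0.467 / 1.831 = 0.2551.
Q·(S₀ − S) = 110 × (1890 − 2.80) × 10⁻³ = 207.6 kg/d removed.
P_X = Y_obs · Q(S₀ − S) = 0.2551 × 207.6 = 52.96 kg VSS/d.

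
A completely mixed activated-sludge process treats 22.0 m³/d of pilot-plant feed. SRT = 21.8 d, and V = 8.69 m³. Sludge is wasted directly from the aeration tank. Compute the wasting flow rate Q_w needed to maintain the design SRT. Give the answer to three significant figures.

Q_w ≈ 0.399 m³/d

Wasting from the aeration tank: Q_w = V / θ_c = 8.690 / 21.8 = 0.3986 m³/d.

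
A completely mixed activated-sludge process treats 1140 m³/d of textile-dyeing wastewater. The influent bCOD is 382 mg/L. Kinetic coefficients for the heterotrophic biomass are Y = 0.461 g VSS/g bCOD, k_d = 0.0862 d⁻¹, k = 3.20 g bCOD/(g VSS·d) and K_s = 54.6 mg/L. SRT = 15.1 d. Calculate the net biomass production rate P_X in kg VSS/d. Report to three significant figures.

P_X ≈ 85.8 kg VSS/d

For a completely mixed reactor with recycle the Lawrence–McCarty relation gives S = K_s·(1 + k_d·θ_c) / [θ_c·(Y·k − k_d) − 1] = 54.6 × (1 + 0.0862 × 15.1) / [15.1 × (0.461 × 3.20 − 0.0862) − 1] = 125.7 / 19.97 = 6.292 mg/L.
The observed yield is Y_obs = Y/(1 + k_d·θ_c) = 0.461 / (1 + 0.0862 × 15.1) = 0.461 / 2.302 = 0.2003 g VSS per g bCOD removed.
Q·(S₀ − S) = 1140 × (382 − 6.29) × 10⁻³ = 428.3 kg/d removed.
Biomass produced: P_X = Y_obs·Q·ΔS = 0.2003 × 428.3 ≈ 85.79 kg VSS/d.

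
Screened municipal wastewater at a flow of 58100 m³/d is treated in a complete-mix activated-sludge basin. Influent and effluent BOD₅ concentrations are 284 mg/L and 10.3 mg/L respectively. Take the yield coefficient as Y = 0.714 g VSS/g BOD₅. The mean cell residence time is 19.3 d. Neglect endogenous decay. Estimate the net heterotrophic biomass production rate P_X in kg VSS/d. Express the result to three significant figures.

No decay correction is needed, so Y_obs = Y = 0.714.
ΔS = 284 − 10.3 = 273.7 mg/L, so the substrate removal rate is 58100 × 273.7/1000 = 15902 kg BOD₅/d.
P_X = Y_obs · Q(S₀ − S) = 0.7140 × 15902 = 11354 kg VSS/d.

P_X ≈ 11400 kg VSS/d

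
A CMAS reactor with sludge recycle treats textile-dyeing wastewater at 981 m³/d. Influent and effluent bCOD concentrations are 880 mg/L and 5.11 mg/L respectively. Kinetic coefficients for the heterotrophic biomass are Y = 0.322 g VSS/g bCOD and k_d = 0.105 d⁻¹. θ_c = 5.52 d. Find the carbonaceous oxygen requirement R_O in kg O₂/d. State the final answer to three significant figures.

Correct the yield for decay: Y_obs = Y/(1 + k_d θ_c) = 0.322 / (1 + 0.105 × 5.52) = 0.322 / 1.580 = 0.2038.
Q·(S₀ − S) = 981 × (880 − 5.11) × 10⁻³ = 858.3 kg/d removed.
Biomass synthesised: P_X = Y_obs × 858.3 = 175.0 kg VSS/d.
Carbonaceous O₂ demand = substrate oxidised − cell-mass equivalent = 858.3 − 1.42 × 175.0 = 609.8 kg O₂/d.

R_O ≈ 610 kg O₂/d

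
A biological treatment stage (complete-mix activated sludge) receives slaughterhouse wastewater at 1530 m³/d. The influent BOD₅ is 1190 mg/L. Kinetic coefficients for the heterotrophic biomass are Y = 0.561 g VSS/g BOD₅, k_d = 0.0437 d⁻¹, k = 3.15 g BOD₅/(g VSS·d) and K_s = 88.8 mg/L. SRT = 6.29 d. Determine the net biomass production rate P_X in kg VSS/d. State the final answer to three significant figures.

Effluent substrate depends only on kinetics and SRT: S = K_s(1 + k_d θ_c) / [θ_c(Yk − k_d) − 1] = 88.8 × (1 + 0.0437 × 6.29) / [6.29 × (0.561 × 3.15 − 0.0437) − 1] = 113.2 / 9.841 = 11.50 mg/L.
Observed yield with endogenous decay: Y_obs = Y / (1 + k_d·θ_c) = 0.561 / (1 + 0.0437 × 6.29) = 0.561 / 1.275 = 0.4400 g VSS/g BOD₅.
ΔS = 1190 − 11.5 = 1178 mg/L, so the substrate removal rate is 1530 × 1178/1000 = 1803 kg BOD₅/d.
P_X = Y_obs · Q(S₀ − S) = 0.4400 × 1803 = 793.4 kg VSS/d.

P_X ≈ 793 kg VSS/d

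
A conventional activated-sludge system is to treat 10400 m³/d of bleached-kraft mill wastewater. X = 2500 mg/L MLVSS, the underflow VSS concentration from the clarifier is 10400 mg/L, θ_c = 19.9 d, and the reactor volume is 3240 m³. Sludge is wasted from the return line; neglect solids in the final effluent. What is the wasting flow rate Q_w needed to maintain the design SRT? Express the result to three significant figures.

Wasting from the return line (neglecting effluent solids): Q_w = V·X / (θ_c·X_r) = 3240 × 2500 / (19.9 × 10400) = 39.14 m³/d.

Q_w ≈ 39.1 m³/d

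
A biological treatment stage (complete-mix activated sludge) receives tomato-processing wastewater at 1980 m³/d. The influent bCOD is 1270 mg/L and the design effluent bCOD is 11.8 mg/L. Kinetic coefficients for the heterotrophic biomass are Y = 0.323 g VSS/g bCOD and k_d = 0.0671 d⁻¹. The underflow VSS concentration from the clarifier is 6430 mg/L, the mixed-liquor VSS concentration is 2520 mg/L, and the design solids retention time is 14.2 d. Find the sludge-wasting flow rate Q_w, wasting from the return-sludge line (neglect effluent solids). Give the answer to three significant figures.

Q_w ≈ 64.1 m³/d

From the SRT design equation V = Y Q (S₀−S) θ_c / [X (1 + k_d θ_c)] = 0.323 × 1980 × (1270 − 11.8) × 14.2 / [2520 × (1 + 0.0671 × 14.2)] = 1.14×10^7 / 4921 = 2322 m³.
θ_c = V·X/(Q_w·X_r) when wasting from the recycle, so Q_w = V·X/(θ_c·X_r) = 2322 × 2520 / (14.2 × 6430) = 64.08 m³/d.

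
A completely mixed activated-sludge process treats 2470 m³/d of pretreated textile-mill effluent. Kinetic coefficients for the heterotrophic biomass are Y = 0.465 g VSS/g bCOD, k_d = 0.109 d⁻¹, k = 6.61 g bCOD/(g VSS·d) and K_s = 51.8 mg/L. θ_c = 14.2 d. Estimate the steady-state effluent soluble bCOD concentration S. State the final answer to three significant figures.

S ≈ 3.21 mg/L

Effluent substrate depends only on kinetics and SRT: S = K_s(1 + k_d θ_c) / [θ_c(Yk − k_d) − 1] = 51.8 × (1 + 0.109 × 14.2) / [14.2 × (0.465 × 6.61 − 0.109) − 1] = 132.0 / 41.10 = 3.211 mg/L.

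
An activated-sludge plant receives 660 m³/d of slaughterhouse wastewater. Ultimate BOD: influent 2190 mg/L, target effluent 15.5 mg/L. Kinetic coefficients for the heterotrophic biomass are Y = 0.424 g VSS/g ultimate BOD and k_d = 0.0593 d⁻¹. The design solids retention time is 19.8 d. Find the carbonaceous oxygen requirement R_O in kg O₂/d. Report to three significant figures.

Correct the yield for decay: Y_obs = Y/(1 + k_d θ_c) = 0.424 / (1 + 0.0593 × 19.8) = 0.424 / 2.174 = 0.1950.
Substrate removed = Q·(S₀ − S) = 660 m³/d × (2190 − 15.5) g/m³ = 1.44×10^6 g/d = 1435 kg/d.
Net sludge production P_X = 0.1950 × 1435 = 279.9 kg VSS/d.
R_O = Q·ΔS − 1.42 P_X = 1435 − 397.4 = 1038 kg O₂/d.

R_O ≈ 1040 kg O₂/d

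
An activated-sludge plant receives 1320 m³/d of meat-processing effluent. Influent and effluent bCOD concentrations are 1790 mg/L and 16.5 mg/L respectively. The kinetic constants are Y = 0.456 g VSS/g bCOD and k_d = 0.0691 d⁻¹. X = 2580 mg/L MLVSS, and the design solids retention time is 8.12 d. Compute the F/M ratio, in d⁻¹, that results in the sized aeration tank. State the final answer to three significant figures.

F/M ≈ 0.426 d⁻¹

Rearranging the biomass balance for a CMAS with decay, V = Y·Q·ΔS·θ_c / [X·(1+k_d θ_c)] = 0.456 × 1320 × (1790 − 16.5) × 8.12 / [2580 × (1 + 0.0691 × 8.12)] = 8.67×10^6 / 4028 = 2152 m³.
F/M = applied load / biomass = Q·S₀/(V·X) = 1320 × 1790 / (2152 × 2580) = 0.4255 d⁻¹.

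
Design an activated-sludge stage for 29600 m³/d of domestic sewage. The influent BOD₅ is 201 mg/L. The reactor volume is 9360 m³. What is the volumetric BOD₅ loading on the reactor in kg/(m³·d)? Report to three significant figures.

L_v ≈ 0.636 kg BOD₅/(m³·d)

Volumetric loading L_v = Q·S₀ / V = 29600 × 201 g/m³ / 9360 m³ = 635.6 g/(m³·d) = 0.6356 kg BOD₅/(m³·d).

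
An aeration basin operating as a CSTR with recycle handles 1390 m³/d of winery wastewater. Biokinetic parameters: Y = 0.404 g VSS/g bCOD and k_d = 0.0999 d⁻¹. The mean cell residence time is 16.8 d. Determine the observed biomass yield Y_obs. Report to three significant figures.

Y_obs ≈ 0.151 g VSS/g bCOD

The observed yield is Y_obs = Y/(1 + k_d·θ_c) = 0.404 / (1 + 0.0999 × 16.8) = 0.404 / 2.678 = 0.1508 g VSS per g bCOD removed.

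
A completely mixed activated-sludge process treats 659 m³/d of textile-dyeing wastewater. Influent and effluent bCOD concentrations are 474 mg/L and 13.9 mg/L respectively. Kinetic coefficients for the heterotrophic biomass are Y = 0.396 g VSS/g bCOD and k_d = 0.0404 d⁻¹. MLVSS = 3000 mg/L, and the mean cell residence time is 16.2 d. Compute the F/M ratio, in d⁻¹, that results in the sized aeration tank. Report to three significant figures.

Steady-state biomass mass balance: V·X·(1 + k_d·θ_c) = Y·Q·(S₀ − S)·θ_c, so V = 0.396 × 659 × (474 − 13.9) × 16.2 / [3000 × (1 + 0.0404 × 16.2)] = 1.95×10^6 / 4963 = 391.9 m³.
Food-to-microorganism ratio F/M = Q S₀ / (V X) = 659 × 474 / (391.9 × 3000) = 0.2657 d⁻¹.

F/M ≈ 0.266 d⁻¹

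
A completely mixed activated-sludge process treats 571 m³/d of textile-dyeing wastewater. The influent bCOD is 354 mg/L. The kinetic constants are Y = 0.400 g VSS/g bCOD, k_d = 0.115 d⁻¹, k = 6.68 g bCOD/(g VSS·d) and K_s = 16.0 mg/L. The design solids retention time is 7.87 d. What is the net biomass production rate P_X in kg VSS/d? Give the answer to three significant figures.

P_X ≈ 42.3 kg VSS/d

For a completely mixed reactor with recycle the Lawrence–McCarty relation gives S = K_s·(1 + k_d·θ_c) / [θ_c·(Y·k − k_d) − 1] = 16.0 × (1 + 0.115 × 7.87) / [7.87 × (0.400 × 6.68 − 0.115) − 1] = 30.48 / 19.12 = 1.594 mg/L.
The observed yield is Y_obs = Y/(1 + k_d·θ_c) = 0.400 / (1 + 0.115 × 7.87) = 0.400 / 1.905 = 0.2100 g VSS per g bCOD removed.
Q·(S₀ − S) = 571 × (354 − 1.59) × 10⁻³ = 201.2 kg/d removed.
P_X = Y_obs · Q(S₀ − S) = 0.2100 × 201.2 = 42.25 kg VSS/d.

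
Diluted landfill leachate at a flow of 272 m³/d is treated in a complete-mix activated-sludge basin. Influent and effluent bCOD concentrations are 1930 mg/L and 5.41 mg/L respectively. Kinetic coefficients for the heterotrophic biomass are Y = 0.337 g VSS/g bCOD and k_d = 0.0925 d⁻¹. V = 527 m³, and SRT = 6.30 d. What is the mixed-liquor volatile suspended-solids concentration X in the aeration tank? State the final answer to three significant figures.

X = Y·Q·ΔS·θ_c / [V·(1 + k_d θ_c)] = 0.337 × 272 × (1930 − 5.41) × 6.30 / [527 × (1 + 0.0925 × 6.30)] = 1332 mg/L.

X ≈ 1330 mg/L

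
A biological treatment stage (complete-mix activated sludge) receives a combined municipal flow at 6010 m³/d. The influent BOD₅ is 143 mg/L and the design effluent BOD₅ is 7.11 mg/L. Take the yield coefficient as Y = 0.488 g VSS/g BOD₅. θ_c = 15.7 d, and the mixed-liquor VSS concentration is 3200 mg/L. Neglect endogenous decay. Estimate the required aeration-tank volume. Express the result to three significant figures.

With k_d = 0 the design equation reduces to V = Y Q (S₀−S) θ_c / X = 0.488 × 6010 × (143 − 7.11) × 15.7 / 3200 = 1955 m³.

V ≈ 1960 m³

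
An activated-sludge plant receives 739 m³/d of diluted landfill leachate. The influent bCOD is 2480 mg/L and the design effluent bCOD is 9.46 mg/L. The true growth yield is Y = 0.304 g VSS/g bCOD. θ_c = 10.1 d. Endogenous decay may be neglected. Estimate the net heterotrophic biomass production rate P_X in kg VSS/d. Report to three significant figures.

No decay correction is needed, so Y_obs = Y = 0.304.
Substrate removed = Q·(S₀ − S) = 739 m³/d × (2480 − 9.46) g/m³ = 1.83×10^6 g/d = 1826 kg/d.
Net biomass production P_X = Y_obs × Q·(S₀ − S) = 0.3040 × 1826 = 555.0 kg VSS/d.

P_X ≈ 555 kg VSS/d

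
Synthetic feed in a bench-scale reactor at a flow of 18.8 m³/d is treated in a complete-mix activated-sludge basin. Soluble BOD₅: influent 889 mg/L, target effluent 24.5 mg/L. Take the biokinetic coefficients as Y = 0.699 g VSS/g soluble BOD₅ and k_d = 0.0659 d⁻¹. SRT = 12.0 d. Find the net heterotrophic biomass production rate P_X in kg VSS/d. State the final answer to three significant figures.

The observed yield is Y_obs = Y/(1 + k_d·θ_c) = 0.699 / (1 + 0.0659 × 12.0) = 0.699 / 1.791 = 0.3903 g VSS per g soluble BOD₅ removed.
ΔS = 889 − 24.5 = 864.5 mg/L, so the substrate removal rate is 18.8 × 864.5/1000 = 16.25 kg soluble BOD₅/d.
So the net sludge growth is P_X = 0.3903 × 16.25 = 6.344 kg VSS/d.

P_X ≈ 6.34 kg VSS/d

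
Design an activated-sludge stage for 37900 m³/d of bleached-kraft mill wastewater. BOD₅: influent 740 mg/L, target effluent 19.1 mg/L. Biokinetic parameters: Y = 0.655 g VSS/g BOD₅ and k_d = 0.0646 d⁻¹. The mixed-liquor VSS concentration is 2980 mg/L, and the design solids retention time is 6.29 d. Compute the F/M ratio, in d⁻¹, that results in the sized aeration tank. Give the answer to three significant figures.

F/M ≈ 0.350 d⁻¹

Steady-state biomass mass balance: V·X·(1 + k_d·θ_c) = Y·Q·(S₀ − S)·θ_c, so V = 0.655 × 37900 × (740 − 19.1) × 6.29 / [2980 × (1 + 0.0646 × 6.29)] = 1.13×10^8 / 4191 = 26860 m³.
F/M = applied load / biomass = Q·S₀/(V·X) = 37900 × 740 / (26860 × 2980) = 0.3504 d⁻¹.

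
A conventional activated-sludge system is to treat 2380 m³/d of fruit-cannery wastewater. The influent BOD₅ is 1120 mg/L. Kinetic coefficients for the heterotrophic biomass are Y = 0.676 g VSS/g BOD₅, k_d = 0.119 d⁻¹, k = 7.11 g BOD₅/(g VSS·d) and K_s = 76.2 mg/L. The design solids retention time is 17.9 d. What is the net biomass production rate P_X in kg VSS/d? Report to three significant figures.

P_X ≈ 574 kg VSS/d

Effluent substrate depends only on kinetics and SRT: S = K_s(1 + k_d θ_c) / [θ_c(Yk − k_d) − 1] = 76.2 × (1 + 0.119 × 17.9) / [17.9 × (0.676 × 7.11 − 0.119) − 1] = 238.5 / 82.90 = 2.877 mg/L.
The observed yield is Y_obs = Y/(1 + k_d·θ_c) = 0.676 / (1 + 0.119 × 17.9) = 0.676 / 3.130 = 0.2160 g VSS per g BOD₅ removed.
ΔS = 1120 − 2.88 = 1117 mg/L, so the substrate removal rate is 2380 × 1117/1000 = 2659 kg BOD₅/d.
Biomass produced: P_X = Y_obs·Q·ΔS = 0.2160 × 2659 ≈ 574.2 kg VSS/d.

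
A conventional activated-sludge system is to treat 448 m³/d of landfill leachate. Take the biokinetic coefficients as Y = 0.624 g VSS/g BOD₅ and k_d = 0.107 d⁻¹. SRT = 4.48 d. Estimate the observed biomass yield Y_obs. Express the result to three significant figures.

Y_obs ≈ 0.422 g VSS/g BOD₅

Correct the yield for decay: Y_obs = Y/(1 + k_d θ_c) = 0.624 / (1 + 0.107 × 4.48) = 0.624 / 1.479 = 0.4218.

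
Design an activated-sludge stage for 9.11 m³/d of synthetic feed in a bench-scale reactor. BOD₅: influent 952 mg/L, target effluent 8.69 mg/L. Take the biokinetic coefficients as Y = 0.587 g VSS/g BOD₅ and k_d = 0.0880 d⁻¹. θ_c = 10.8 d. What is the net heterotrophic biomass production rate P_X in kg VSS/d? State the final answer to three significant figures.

Correct the yield for decay: Y_obs = Y/(1 + k_d θ_c) = 0.587 / (1 + 0.0880 × 10.8) = 0.587 / 1.950 = 0.3010.
ΔS = 952 − 8.69 = 943.3 mg/L, so the substrate removal rate is 9.11 × 943.3/1000 = 8.594 kg BOD₅/d.
So the net sludge growth is P_X = 0.3010 × 8.594 = 2.586 kg VSS/d.

P_X ≈ 2.59 kg VSS/d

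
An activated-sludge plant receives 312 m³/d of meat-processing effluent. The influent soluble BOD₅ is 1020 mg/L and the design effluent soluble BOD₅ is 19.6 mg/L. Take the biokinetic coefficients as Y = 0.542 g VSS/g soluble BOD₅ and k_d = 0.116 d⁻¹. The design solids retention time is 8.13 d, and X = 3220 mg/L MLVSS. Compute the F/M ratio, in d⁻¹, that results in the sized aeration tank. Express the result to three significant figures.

F/M ≈ 0.450 d⁻¹

From the SRT design equation V = Y Q (S₀−S) θ_c / [X (1 + k_d θ_c)] = 0.542 × 312 × (1020 − 19.6) × 8.13 / [3220 × (1 + 0.116 × 8.13)] = 1.38×10^6 / 6257 = 219.8 m³.
F/M = applied load / biomass = Q·S₀/(V·X) = 312 × 1020 / (219.8 × 3220) = 0.4496 d⁻¹.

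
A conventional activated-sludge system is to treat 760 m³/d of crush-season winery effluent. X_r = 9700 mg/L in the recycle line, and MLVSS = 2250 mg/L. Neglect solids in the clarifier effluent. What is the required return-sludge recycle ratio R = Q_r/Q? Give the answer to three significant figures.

R ≈ 0.302

R = Q_r/Q = X/(X_r − X) = 2250 / (9700 − 2250) = 0.3020.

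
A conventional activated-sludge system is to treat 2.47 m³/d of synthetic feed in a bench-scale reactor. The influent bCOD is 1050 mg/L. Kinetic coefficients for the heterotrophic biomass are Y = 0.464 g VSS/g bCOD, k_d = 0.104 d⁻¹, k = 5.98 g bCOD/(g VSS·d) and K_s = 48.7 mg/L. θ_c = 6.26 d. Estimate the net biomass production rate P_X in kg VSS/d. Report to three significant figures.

P_X ≈ 0.725 kg VSS/d

Effluent substrate depends only on kinetics and SRT: S = K_s(1 + k_d θ_c) / [θ_c(Yk − k_d) − 1] = 48.7 × (1 + 0.104 × 6.26) / [6.26 × (0.464 × 5.98 − 0.104) − 1] = 80.41 / 15.72 = 5.115 mg/L.
Observed yield with endogenous decay: Y_obs = Y / (1 + k_d·θ_c) = 0.464 / (1 + 0.104 × 6.26) = 0.464 / 1.651 = 0.2810 g VSS/g bCOD.
Mass of bCOD removed per day: Q(S₀ − S) = 2.47 × 1045 g/m³ = 2.581 kg/d.
Biomass produced: P_X = Y_obs·Q·ΔS = 0.2810 × 2.581 ≈ 0.7253 kg VSS/d.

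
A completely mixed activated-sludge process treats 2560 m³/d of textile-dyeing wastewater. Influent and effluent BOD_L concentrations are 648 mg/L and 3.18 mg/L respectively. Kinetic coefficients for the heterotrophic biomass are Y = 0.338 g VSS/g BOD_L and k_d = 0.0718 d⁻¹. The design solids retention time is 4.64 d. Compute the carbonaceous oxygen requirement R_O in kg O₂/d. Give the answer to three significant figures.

Correct the yield for decay: Y_obs = Y/(1 + k_d θ_c) = 0.338 / (1 + 0.0718 × 4.64) = 0.338 / 1.333 = 0.2535.
Q·(S₀ − S) = 2560 × (648 − 3.18) × 10⁻³ = 1651 kg/d removed.
P_X = Y_obs·Q·(S₀ − S) = 0.2535 × 1651 = 418.5 kg VSS/d.
R_O = Q·(S₀ − S) − 1.42·P_X = 1651 − 1.42 × 418.5 = 1056 kg O₂/d.

R_O ≈ 1060 kg O₂/d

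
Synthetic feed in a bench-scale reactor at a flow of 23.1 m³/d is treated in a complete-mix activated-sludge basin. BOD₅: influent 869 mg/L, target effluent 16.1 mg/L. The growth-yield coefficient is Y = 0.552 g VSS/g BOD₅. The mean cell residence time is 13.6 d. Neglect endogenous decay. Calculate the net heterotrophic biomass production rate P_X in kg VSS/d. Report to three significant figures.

Since k_d ≈ 0, Y_obs = Y = 0.552 g VSS/g BOD₅.
Q·(S₀ − S) = 23.1 × (869 − 16.1) × 10⁻³ = 19.70 kg/d removed.
So the net sludge growth is P_X = 0.5520 × 19.70 = 10.88 kg VSS/d.

P_X ≈ 10.9 kg VSS/d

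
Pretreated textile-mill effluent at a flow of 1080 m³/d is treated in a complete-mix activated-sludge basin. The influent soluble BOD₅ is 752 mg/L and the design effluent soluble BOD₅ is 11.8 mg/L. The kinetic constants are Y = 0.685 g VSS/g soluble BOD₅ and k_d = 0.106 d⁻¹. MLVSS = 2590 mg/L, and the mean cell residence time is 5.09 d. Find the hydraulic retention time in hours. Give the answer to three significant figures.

From the SRT design equation V = Y Q (S₀−S) θ_c / [X (1 + k_d θ_c)] = 0.685 × 1080 × (752 − 11.8) × 5.09 / [2590 × (1 + 0.106 × 5.09)] = 2.79×10^6 / 3987 = 699.0 m³.
τ = V/Q = 699.0/1080 = 0.6472 d, or 15.53 h.

τ ≈ 15.5 h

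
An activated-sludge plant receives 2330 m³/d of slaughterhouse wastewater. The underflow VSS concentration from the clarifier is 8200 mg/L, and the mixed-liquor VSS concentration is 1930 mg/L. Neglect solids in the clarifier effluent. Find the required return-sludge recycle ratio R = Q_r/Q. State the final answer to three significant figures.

Solids balance on the clarifier gives (1+R)X = R·X_r, so R = X/(X_r − X) = 1930 / (8200 − 1930) = 0.3078.

R ≈ 0.308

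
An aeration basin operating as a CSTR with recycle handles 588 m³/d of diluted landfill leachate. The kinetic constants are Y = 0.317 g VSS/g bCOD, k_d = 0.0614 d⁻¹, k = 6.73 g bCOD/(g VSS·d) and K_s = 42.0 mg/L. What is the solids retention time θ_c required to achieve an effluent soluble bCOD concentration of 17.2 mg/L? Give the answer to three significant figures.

θ_c ≈ 1.79 d

At the target effluent, Y k S/(K_s+S) = 0.317×6.73×17.2/59.20 = 0.6198 d⁻¹.
Then 1/θ_c = μ − k_d = 0.6198 − 0.0614 = 0.5584 d⁻¹, giving θ_c = 1.791 d.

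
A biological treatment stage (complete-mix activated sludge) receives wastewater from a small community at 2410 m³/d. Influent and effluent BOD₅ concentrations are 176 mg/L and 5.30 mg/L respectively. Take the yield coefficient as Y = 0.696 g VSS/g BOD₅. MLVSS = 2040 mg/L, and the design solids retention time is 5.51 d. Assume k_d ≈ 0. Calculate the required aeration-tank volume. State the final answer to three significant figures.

V ≈ 773 m³

Biomass mass balance (decay neglected): V·X = Y·Q·(S₀ − S)·θ_c, so V = 0.696 × 2410 × (176 − 5.30) × 5.51 / 2040 = 773.4 m³.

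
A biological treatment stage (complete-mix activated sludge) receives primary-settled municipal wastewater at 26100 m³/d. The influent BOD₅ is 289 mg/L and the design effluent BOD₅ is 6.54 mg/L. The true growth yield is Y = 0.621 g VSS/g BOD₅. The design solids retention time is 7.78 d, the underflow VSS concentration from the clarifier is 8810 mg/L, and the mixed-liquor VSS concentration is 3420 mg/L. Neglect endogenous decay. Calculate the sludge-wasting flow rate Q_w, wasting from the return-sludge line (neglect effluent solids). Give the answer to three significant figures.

V·X = Y·Q·ΔS·θ_c gives V = 0.621 × 26100 × (289 − 6.54) × 7.78 / 3420 = 10415 m³.
θ_c = V·X/(Q_w·X_r) when wasting from the recycle, so Q_w = V·X/(θ_c·X_r) = 10415 × 3420 / (7.78 × 8810) = 519.7 m³/d.

Q_w ≈ 520 m³/d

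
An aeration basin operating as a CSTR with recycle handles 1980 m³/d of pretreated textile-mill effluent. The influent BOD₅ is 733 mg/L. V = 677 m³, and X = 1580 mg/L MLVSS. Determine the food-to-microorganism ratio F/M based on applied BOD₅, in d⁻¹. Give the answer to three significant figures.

F/M ≈ 1.36 d⁻¹

Food-to-microorganism ratio F/M = Q S₀ / (V X) = 1980 × 733 / (677.0 × 1580) = 1.357 d⁻¹.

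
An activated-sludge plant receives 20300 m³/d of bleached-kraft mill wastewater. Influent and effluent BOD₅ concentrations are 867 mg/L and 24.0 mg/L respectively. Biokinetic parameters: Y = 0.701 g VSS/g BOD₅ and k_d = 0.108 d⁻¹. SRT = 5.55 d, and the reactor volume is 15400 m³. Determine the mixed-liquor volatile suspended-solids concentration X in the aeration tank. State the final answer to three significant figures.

Solving the biomass balance for X: X = Y Q (S₀−S) θ_c / [V (1+k_d θ_c)] = 0.701 × 20300 × (867 − 24.0) × 5.55 / [15400 × (1 + 0.108 × 5.55)] = 2703 mg/L.

X ≈ 2700 mg/L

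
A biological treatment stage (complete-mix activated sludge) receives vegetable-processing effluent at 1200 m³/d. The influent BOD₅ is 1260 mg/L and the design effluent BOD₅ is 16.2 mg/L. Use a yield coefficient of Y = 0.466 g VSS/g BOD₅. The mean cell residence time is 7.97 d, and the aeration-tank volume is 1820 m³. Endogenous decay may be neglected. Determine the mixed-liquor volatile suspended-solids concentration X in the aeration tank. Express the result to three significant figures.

X = Y·Q·ΔS·θ_c / V = 0.466 × 1200 × (1260 − 16.2) × 7.97 / 1820 = 3046 mg/L.

X ≈ 3050 mg/L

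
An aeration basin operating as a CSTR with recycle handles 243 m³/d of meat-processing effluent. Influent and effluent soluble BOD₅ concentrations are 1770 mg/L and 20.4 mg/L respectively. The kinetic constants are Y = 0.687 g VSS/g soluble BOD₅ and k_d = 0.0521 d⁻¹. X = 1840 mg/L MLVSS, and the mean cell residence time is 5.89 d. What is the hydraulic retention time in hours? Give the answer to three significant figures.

τ ≈ 70.7 h

From the SRT design equation V = Y Q (S₀−S) θ_c / [X (1 + k_d θ_c)] = 0.687 × 243 × (1770 − 20.4) × 5.89 / [1840 × (1 + 0.0521 × 5.89)] = 1.72×10^6 / 2405 = 715.4 m³.
HRT = V/Q = 715.4 m³ / 243 m³·d⁻¹ = 2.944 d × 24 = 70.66 h.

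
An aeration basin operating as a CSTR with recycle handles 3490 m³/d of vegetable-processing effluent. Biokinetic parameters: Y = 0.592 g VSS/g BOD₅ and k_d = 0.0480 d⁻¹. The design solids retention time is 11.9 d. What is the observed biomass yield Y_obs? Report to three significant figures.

Correct the yield for decay: Y_obs = Y/(1 + k_d θ_c) = 0.592 / (1 + 0.0480 × 11.9) = 0.592 / 1.571 = 0.3768.

Y_obs ≈ 0.377 g VSS/g BOD₅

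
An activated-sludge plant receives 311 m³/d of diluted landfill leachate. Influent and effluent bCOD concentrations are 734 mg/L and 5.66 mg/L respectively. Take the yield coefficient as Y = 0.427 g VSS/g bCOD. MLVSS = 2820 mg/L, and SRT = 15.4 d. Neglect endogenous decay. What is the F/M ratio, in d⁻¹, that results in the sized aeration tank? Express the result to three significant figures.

Biomass mass balance (decay neglected): V·X = Y·Q·(S₀ − S)·θ_c, so V = 0.427 × 311 × (734 − 5.66) × 15.4 / 2820 = 528.2 m³.
F/M = Q·S₀ / (V·X) = 311 × 734 / (528.2 × 2820) = 0.1533 g bCOD·(g VSS·d)⁻¹.

F/M ≈ 0.153 d⁻¹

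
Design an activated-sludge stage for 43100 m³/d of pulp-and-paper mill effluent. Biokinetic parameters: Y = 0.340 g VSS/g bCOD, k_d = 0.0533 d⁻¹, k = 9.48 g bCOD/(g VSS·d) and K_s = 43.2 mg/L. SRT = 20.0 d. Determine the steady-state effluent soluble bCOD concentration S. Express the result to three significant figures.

S ≈ 1.43 mg/L

For a completely mixed reactor with recycle the Lawrence–McCarty relation gives S = K_s·(1 + k_d·θ_c) / [θ_c·(Y·k − k_d) − 1] = 43.2 × (1 + 0.0533 × 20.0) / [20.0 × (0.340 × 9.48 − 0.0533) − 1] = 89.25 / 62.40 = 1.430 mg/L.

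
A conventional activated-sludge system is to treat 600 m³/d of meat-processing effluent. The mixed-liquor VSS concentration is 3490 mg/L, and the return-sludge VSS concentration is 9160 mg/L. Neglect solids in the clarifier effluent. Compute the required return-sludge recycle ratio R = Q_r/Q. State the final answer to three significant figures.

R ≈ 0.616

Solids balance on the clarifier gives (1+R)X = R·X_r, so R = X/(X_r − X) = 3490 / (9160 − 3490) = 0.6155.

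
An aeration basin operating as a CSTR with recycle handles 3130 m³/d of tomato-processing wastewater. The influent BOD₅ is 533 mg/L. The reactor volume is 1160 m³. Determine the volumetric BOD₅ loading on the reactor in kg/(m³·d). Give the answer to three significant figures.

L_v ≈ 1.44 kg BOD₅/(m³·d)

L_v = Q S₀ / V = 3130 × 533 × 10⁻³ / 1160 = 1.438 kg/(m³·d).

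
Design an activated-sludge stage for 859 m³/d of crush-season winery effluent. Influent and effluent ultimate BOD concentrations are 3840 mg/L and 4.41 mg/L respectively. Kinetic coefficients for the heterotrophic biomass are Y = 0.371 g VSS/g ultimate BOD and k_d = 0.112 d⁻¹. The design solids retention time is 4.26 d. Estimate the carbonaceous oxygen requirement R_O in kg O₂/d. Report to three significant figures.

Observed yield with endogenous decay: Y_obs = Y / (1 + k_d·θ_c) = 0.371 / (1 + 0.112 × 4.26) = 0.371 / 1.477 = 0.2512 g VSS/g ultimate BOD.
Mass of ultimate BOD removed per day: Q(S₀ − S) = 859 × 3836 g/m³ = 3295 kg/d.
P_X = Y_obs·Q·(S₀ − S) = 0.2512 × 3295 = 827.5 kg VSS/d.
R_O = Q·(S₀ − S) − 1.42·P_X = 3295 − 1.42 × 827.5 = 2120 kg O₂/d.

R_O ≈ 2120 kg O₂/d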